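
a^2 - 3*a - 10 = (a - 5)*(a + 2)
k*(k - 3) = k^2 - 3*k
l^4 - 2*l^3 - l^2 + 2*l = l*(l - 2)*(l - 1)*(l + 1)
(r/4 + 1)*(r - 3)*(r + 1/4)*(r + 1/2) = r^4/4 + 7*r^3/16 - 89*r^2/32 - 71*r/32 - 3/8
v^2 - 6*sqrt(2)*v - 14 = (v - 7*sqrt(2))*(v + sqrt(2))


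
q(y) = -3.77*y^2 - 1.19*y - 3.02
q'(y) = -7.54*y - 1.19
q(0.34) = -3.86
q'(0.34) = -3.75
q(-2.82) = -29.64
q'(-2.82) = 20.07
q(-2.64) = -26.15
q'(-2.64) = 18.72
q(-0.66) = -3.88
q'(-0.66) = 3.79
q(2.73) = -34.37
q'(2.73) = -21.77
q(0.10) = -3.18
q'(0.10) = -1.94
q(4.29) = -77.51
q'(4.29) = -33.54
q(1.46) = -12.79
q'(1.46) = -12.20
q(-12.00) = -531.62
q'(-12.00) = 89.29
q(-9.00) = -297.68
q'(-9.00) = 66.67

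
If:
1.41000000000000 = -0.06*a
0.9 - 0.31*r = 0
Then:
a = -23.50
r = 2.90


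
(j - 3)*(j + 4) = j^2 + j - 12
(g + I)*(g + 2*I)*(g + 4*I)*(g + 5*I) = g^4 + 12*I*g^3 - 49*g^2 - 78*I*g + 40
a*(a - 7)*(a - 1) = a^3 - 8*a^2 + 7*a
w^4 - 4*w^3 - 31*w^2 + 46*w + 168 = (w - 7)*(w - 3)*(w + 2)*(w + 4)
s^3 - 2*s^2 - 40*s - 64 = (s - 8)*(s + 2)*(s + 4)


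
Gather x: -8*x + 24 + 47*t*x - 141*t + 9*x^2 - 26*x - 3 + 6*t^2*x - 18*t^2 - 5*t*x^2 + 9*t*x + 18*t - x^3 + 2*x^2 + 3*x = -18*t^2 - 123*t - x^3 + x^2*(11 - 5*t) + x*(6*t^2 + 56*t - 31) + 21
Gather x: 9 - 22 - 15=-28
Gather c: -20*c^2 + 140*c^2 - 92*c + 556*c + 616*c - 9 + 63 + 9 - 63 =120*c^2 + 1080*c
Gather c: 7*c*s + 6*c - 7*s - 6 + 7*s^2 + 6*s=c*(7*s + 6) + 7*s^2 - s - 6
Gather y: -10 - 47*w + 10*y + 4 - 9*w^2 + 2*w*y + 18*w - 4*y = -9*w^2 - 29*w + y*(2*w + 6) - 6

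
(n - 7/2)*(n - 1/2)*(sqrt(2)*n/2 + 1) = sqrt(2)*n^3/2 - 2*sqrt(2)*n^2 + n^2 - 4*n + 7*sqrt(2)*n/8 + 7/4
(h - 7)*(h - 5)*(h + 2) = h^3 - 10*h^2 + 11*h + 70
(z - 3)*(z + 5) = z^2 + 2*z - 15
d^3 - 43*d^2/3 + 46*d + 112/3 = (d - 8)*(d - 7)*(d + 2/3)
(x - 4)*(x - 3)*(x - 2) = x^3 - 9*x^2 + 26*x - 24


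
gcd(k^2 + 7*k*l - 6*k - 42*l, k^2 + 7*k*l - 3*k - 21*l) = k + 7*l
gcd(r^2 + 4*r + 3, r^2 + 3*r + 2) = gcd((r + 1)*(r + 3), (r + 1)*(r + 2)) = r + 1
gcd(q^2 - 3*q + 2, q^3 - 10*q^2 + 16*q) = q - 2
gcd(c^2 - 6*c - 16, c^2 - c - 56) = c - 8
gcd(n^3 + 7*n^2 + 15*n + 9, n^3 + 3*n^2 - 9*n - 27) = n^2 + 6*n + 9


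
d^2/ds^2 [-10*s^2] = -20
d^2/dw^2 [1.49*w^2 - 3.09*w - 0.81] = 2.98000000000000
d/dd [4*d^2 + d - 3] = 8*d + 1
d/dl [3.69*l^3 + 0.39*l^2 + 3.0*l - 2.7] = 11.07*l^2 + 0.78*l + 3.0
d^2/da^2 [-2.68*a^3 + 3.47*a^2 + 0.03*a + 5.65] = 6.94 - 16.08*a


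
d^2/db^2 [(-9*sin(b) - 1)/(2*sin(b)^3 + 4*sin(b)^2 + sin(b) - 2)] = (144*sin(b)^7 + 252*sin(b)^6 - 56*sin(b)^5 + 20*sin(b)^4 + 100*sin(b)^3 - 489*sin(b)^2 - 442*sin(b) - 54)/(2*sin(b)^3 + 4*sin(b)^2 + sin(b) - 2)^3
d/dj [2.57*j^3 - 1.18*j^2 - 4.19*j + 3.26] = 7.71*j^2 - 2.36*j - 4.19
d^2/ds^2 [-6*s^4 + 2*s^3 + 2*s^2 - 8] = -72*s^2 + 12*s + 4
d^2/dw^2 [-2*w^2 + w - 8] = -4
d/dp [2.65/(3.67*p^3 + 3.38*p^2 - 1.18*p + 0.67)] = (-29.1765*p^2 - 17.914*p + 3.127)/(3.67*p^3 + 3.38*p^2 - 1.18*p + 0.67)^2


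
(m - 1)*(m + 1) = m^2 - 1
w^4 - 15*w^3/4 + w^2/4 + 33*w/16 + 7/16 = (w - 7/2)*(w - 1)*(w + 1/4)*(w + 1/2)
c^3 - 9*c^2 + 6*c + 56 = (c - 7)*(c - 4)*(c + 2)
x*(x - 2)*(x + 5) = x^3 + 3*x^2 - 10*x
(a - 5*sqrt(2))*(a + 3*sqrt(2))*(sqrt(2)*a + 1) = sqrt(2)*a^3 - 3*a^2 - 32*sqrt(2)*a - 30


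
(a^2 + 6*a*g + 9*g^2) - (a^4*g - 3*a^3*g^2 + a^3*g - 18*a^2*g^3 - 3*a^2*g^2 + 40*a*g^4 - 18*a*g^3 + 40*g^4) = -a^4*g + 3*a^3*g^2 - a^3*g + 18*a^2*g^3 + 3*a^2*g^2 + a^2 - 40*a*g^4 + 18*a*g^3 + 6*a*g - 40*g^4 + 9*g^2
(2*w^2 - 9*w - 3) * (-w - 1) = -2*w^3 + 7*w^2 + 12*w + 3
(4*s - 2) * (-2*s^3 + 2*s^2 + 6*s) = -8*s^4 + 12*s^3 + 20*s^2 - 12*s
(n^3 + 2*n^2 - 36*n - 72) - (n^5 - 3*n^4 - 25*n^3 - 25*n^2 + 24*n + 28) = -n^5 + 3*n^4 + 26*n^3 + 27*n^2 - 60*n - 100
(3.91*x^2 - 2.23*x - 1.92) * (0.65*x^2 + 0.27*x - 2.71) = 2.5415*x^4 - 0.3938*x^3 - 12.4462*x^2 + 5.5249*x + 5.2032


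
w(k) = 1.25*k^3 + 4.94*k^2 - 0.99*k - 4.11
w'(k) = 3.75*k^2 + 9.88*k - 0.99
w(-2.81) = 9.94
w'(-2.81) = 0.86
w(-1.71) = 5.78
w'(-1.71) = -6.92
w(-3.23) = 8.50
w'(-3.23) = 6.22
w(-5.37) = -49.91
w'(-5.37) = 54.09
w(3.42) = 100.29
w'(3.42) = 76.66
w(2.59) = 48.18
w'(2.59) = 49.75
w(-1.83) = 6.58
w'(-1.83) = -6.51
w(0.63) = -2.46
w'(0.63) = 6.72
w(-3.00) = 9.57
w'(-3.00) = 3.12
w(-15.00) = -3096.51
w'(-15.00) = 694.56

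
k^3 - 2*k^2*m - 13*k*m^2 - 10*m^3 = (k - 5*m)*(k + m)*(k + 2*m)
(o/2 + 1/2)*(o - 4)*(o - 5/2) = o^3/2 - 11*o^2/4 + 7*o/4 + 5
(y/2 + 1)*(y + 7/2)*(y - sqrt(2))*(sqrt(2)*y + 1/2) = sqrt(2)*y^4/2 - 3*y^3/4 + 11*sqrt(2)*y^3/4 - 33*y^2/8 + 13*sqrt(2)*y^2/4 - 21*y/4 - 11*sqrt(2)*y/8 - 7*sqrt(2)/4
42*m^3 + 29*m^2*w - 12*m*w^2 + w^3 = (-7*m + w)*(-6*m + w)*(m + w)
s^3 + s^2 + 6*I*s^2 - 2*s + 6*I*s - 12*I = (s - 1)*(s + 2)*(s + 6*I)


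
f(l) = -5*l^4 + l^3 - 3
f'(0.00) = 0.00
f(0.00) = -3.00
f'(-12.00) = 34992.00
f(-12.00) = -105411.00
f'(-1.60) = 89.60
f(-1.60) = -39.86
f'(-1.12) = 31.86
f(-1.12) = -12.27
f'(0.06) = 0.01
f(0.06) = -3.00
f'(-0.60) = 5.40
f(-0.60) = -3.86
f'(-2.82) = 472.37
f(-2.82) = -341.63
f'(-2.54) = 347.10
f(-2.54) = -227.50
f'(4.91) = -2295.09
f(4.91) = -2790.63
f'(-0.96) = 20.46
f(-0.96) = -8.13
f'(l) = -20*l^3 + 3*l^2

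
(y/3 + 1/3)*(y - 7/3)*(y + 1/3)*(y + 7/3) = y^4/3 + 4*y^3/9 - 46*y^2/27 - 196*y/81 - 49/81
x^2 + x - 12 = (x - 3)*(x + 4)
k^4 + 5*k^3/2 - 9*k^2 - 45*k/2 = k*(k - 3)*(k + 5/2)*(k + 3)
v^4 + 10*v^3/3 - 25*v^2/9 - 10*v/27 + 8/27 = (v - 2/3)*(v - 1/3)*(v + 1/3)*(v + 4)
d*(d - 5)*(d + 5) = d^3 - 25*d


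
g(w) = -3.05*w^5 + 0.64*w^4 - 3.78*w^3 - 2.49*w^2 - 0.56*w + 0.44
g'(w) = -15.25*w^4 + 2.56*w^3 - 11.34*w^2 - 4.98*w - 0.56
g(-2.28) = 238.79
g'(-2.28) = -490.60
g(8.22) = -113811.32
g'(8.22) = -69009.57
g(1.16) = -14.71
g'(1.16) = -45.21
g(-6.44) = 35796.62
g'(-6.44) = -27353.46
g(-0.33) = 0.51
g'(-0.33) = -0.42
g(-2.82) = 651.39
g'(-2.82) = -1098.53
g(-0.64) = 1.20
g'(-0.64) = -5.25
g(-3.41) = 1616.10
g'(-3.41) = -2278.94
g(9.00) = -178862.32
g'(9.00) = -99152.93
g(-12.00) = 778389.08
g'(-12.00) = -322221.44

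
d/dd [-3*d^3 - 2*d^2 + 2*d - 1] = -9*d^2 - 4*d + 2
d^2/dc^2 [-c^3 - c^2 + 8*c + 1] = -6*c - 2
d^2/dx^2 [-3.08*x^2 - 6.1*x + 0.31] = -6.16000000000000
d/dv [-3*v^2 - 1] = -6*v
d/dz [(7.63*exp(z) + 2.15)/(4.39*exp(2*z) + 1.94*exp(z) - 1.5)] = (-(7.63*exp(z) + 2.15)*(8.78*exp(z) + 1.94) + 33.4957*exp(2*z) + 14.8022*exp(z) - 11.445)*exp(z)/(4.39*exp(2*z) + 1.94*exp(z) - 1.5)^2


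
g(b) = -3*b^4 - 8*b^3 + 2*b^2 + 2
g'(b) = -12*b^3 - 24*b^2 + 4*b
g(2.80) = -342.33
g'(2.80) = -440.38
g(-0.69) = 4.90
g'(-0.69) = -10.24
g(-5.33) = -1151.02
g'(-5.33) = 1113.90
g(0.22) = 2.00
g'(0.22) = -0.41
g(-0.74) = 5.44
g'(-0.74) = -11.24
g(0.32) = 1.91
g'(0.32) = -1.57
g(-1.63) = 20.78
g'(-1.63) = -18.32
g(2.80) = -342.33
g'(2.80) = -440.38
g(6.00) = -5542.00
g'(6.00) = -3432.00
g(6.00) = -5542.00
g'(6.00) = -3432.00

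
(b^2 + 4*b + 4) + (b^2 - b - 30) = 2*b^2 + 3*b - 26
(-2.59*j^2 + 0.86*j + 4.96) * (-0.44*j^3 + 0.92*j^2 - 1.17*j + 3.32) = 1.1396*j^5 - 2.7612*j^4 + 1.6391*j^3 - 5.0418*j^2 - 2.948*j + 16.4672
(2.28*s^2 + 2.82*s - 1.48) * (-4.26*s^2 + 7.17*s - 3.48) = -9.7128*s^4 + 4.3344*s^3 + 18.5898*s^2 - 20.4252*s + 5.1504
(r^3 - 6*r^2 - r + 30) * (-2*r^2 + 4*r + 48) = -2*r^5 + 16*r^4 + 26*r^3 - 352*r^2 + 72*r + 1440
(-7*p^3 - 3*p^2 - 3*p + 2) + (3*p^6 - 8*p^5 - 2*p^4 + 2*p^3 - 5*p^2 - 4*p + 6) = 3*p^6 - 8*p^5 - 2*p^4 - 5*p^3 - 8*p^2 - 7*p + 8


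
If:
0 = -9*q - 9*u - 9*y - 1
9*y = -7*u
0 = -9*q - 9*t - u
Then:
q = 2*y/7 - 1/9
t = 1/9 - y/7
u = -9*y/7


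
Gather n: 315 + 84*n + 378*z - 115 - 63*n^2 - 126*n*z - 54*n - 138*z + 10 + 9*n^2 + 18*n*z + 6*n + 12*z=-54*n^2 + n*(36 - 108*z) + 252*z + 210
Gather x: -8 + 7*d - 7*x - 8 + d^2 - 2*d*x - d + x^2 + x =d^2 + 6*d + x^2 + x*(-2*d - 6) - 16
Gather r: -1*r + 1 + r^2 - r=r^2 - 2*r + 1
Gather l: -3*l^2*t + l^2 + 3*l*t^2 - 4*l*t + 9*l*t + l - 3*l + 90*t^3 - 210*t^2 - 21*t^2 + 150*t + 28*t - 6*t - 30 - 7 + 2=l^2*(1 - 3*t) + l*(3*t^2 + 5*t - 2) + 90*t^3 - 231*t^2 + 172*t - 35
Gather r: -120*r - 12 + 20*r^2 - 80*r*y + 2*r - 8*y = 20*r^2 + r*(-80*y - 118) - 8*y - 12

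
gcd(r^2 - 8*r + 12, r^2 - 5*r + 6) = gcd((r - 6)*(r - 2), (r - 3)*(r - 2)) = r - 2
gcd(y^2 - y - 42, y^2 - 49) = y - 7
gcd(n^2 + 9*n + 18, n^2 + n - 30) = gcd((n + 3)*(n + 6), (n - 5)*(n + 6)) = n + 6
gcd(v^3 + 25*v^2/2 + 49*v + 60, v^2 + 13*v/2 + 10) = v^2 + 13*v/2 + 10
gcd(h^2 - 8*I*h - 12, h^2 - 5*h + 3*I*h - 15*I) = 1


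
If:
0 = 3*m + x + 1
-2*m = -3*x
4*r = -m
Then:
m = -3/11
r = 3/44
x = -2/11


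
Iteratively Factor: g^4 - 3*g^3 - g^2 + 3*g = (g - 1)*(g^3 - 2*g^2 - 3*g) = g*(g - 1)*(g^2 - 2*g - 3) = g*(g - 3)*(g - 1)*(g + 1)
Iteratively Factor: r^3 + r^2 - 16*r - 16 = (r + 4)*(r^2 - 3*r - 4) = (r + 1)*(r + 4)*(r - 4)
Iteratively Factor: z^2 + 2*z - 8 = (z - 2)*(z + 4)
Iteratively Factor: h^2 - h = (h - 1)*(h)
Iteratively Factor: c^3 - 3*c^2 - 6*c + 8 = (c - 4)*(c^2 + c - 2) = (c - 4)*(c - 1)*(c + 2)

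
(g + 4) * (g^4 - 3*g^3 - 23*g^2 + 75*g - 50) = g^5 + g^4 - 35*g^3 - 17*g^2 + 250*g - 200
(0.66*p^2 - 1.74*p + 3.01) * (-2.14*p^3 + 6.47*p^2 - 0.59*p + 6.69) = -1.4124*p^5 + 7.9938*p^4 - 18.0886*p^3 + 24.9167*p^2 - 13.4165*p + 20.1369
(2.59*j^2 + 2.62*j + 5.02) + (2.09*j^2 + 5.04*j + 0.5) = 4.68*j^2 + 7.66*j + 5.52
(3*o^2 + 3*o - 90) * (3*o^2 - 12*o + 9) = 9*o^4 - 27*o^3 - 279*o^2 + 1107*o - 810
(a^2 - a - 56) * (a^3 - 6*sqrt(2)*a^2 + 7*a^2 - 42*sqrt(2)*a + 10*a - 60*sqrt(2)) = a^5 - 6*sqrt(2)*a^4 + 6*a^4 - 53*a^3 - 36*sqrt(2)*a^3 - 402*a^2 + 318*sqrt(2)*a^2 - 560*a + 2412*sqrt(2)*a + 3360*sqrt(2)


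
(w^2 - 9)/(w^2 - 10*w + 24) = (w^2 - 9)/(w^2 - 10*w + 24)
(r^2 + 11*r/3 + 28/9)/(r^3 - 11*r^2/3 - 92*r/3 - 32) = (r + 7/3)/(r^2 - 5*r - 24)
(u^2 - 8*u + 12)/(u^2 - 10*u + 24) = (u - 2)/(u - 4)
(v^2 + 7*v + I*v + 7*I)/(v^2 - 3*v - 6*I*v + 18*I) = (v^2 + v*(7 + I) + 7*I)/(v^2 + v*(-3 - 6*I) + 18*I)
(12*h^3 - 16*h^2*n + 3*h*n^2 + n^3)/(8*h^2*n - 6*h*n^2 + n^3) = (6*h^2 - 5*h*n - n^2)/(n*(4*h - n))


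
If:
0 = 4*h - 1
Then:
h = 1/4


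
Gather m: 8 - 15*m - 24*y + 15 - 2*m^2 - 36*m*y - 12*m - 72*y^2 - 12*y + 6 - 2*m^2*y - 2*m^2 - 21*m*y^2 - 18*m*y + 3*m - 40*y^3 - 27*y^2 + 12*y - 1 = m^2*(-2*y - 4) + m*(-21*y^2 - 54*y - 24) - 40*y^3 - 99*y^2 - 24*y + 28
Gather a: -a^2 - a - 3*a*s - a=-a^2 + a*(-3*s - 2)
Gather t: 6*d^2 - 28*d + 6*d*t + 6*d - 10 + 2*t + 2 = 6*d^2 - 22*d + t*(6*d + 2) - 8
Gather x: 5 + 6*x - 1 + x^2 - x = x^2 + 5*x + 4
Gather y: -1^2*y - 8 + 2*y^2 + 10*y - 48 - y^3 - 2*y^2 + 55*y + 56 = -y^3 + 64*y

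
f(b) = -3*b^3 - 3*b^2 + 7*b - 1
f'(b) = -9*b^2 - 6*b + 7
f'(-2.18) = -22.69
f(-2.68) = 16.44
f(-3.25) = 47.55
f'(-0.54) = 7.62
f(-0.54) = -5.18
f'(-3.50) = -82.25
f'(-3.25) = -68.56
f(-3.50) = 66.38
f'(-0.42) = 7.93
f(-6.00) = 497.00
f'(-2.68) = -41.56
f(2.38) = -41.78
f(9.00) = -2368.00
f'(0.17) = 5.72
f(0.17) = 0.09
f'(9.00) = -776.00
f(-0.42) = -4.25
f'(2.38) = -58.26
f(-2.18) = 0.56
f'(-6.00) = -281.00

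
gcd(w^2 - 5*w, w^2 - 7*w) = w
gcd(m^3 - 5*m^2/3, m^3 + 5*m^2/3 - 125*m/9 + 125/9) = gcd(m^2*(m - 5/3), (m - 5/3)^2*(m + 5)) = m - 5/3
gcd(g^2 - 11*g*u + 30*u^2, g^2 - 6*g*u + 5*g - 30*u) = -g + 6*u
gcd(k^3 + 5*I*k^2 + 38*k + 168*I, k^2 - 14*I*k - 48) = k - 6*I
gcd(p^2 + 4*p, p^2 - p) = p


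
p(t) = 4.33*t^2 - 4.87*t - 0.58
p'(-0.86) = -12.32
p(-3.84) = 81.97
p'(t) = 8.66*t - 4.87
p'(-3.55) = -35.61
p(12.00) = 564.50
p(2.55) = 15.16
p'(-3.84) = -38.12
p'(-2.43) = -25.91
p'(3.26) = 23.36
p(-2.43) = 36.82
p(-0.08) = -0.16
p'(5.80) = 45.36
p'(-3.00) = -30.85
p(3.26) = 29.56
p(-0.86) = 6.81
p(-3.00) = 53.00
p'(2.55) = 17.21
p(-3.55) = 71.28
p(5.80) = 116.84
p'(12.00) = 99.05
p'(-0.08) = -5.56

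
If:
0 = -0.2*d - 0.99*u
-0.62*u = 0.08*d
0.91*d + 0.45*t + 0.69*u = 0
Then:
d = 0.00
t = 0.00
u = 0.00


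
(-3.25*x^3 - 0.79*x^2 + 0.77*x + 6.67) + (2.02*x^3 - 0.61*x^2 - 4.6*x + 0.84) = -1.23*x^3 - 1.4*x^2 - 3.83*x + 7.51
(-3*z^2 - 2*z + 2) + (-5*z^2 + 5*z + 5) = -8*z^2 + 3*z + 7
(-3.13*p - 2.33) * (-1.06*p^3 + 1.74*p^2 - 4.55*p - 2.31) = 3.3178*p^4 - 2.9764*p^3 + 10.1873*p^2 + 17.8318*p + 5.3823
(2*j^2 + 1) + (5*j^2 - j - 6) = 7*j^2 - j - 5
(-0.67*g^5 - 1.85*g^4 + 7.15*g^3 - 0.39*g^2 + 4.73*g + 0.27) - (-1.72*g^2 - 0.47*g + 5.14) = -0.67*g^5 - 1.85*g^4 + 7.15*g^3 + 1.33*g^2 + 5.2*g - 4.87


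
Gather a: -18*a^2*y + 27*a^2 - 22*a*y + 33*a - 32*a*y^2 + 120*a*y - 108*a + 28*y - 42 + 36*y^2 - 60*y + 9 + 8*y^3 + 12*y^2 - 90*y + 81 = a^2*(27 - 18*y) + a*(-32*y^2 + 98*y - 75) + 8*y^3 + 48*y^2 - 122*y + 48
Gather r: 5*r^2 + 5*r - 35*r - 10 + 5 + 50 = 5*r^2 - 30*r + 45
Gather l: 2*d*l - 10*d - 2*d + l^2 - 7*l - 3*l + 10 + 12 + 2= -12*d + l^2 + l*(2*d - 10) + 24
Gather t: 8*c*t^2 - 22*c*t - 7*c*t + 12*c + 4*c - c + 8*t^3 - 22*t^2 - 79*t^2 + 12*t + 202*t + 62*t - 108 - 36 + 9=15*c + 8*t^3 + t^2*(8*c - 101) + t*(276 - 29*c) - 135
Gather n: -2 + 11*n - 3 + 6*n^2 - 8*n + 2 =6*n^2 + 3*n - 3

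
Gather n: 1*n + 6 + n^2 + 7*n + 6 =n^2 + 8*n + 12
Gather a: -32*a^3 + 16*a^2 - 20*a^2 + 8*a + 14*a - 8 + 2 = -32*a^3 - 4*a^2 + 22*a - 6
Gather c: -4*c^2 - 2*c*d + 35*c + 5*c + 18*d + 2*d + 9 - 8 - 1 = -4*c^2 + c*(40 - 2*d) + 20*d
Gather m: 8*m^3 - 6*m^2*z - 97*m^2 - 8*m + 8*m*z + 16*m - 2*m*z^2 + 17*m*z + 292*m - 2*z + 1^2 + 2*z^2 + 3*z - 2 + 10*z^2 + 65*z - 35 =8*m^3 + m^2*(-6*z - 97) + m*(-2*z^2 + 25*z + 300) + 12*z^2 + 66*z - 36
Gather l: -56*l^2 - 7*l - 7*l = -56*l^2 - 14*l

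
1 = 1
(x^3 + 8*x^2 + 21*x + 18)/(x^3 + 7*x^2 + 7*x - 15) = (x^2 + 5*x + 6)/(x^2 + 4*x - 5)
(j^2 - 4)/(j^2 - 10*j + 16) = (j + 2)/(j - 8)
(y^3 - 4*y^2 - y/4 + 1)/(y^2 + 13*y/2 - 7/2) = (y^2 - 7*y/2 - 2)/(y + 7)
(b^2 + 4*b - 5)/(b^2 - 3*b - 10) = (-b^2 - 4*b + 5)/(-b^2 + 3*b + 10)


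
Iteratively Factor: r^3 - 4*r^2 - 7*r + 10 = (r + 2)*(r^2 - 6*r + 5) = (r - 1)*(r + 2)*(r - 5)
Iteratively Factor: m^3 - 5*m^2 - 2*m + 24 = (m - 4)*(m^2 - m - 6) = (m - 4)*(m - 3)*(m + 2)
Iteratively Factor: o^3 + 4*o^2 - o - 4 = (o + 4)*(o^2 - 1) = (o + 1)*(o + 4)*(o - 1)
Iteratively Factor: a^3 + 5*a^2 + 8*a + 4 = (a + 2)*(a^2 + 3*a + 2) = (a + 2)^2*(a + 1)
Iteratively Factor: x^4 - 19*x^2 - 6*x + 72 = (x + 3)*(x^3 - 3*x^2 - 10*x + 24) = (x + 3)^2*(x^2 - 6*x + 8) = (x - 2)*(x + 3)^2*(x - 4)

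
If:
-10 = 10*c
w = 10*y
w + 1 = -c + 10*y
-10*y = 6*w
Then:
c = -1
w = 0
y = 0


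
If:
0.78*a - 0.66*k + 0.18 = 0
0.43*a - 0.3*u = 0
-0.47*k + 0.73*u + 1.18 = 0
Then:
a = -2.14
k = -2.26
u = -3.07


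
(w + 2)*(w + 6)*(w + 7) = w^3 + 15*w^2 + 68*w + 84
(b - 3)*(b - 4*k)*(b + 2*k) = b^3 - 2*b^2*k - 3*b^2 - 8*b*k^2 + 6*b*k + 24*k^2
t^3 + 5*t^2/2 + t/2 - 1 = (t - 1/2)*(t + 1)*(t + 2)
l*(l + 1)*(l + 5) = l^3 + 6*l^2 + 5*l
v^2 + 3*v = v*(v + 3)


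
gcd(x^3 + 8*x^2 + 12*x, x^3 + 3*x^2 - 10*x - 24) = x + 2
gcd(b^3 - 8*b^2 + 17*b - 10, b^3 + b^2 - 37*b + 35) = b^2 - 6*b + 5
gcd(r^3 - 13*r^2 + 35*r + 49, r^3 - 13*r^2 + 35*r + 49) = r^3 - 13*r^2 + 35*r + 49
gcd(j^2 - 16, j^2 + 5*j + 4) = j + 4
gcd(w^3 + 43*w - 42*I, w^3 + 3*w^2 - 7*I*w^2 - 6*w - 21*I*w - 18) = w^2 - 7*I*w - 6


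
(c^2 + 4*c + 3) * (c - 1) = c^3 + 3*c^2 - c - 3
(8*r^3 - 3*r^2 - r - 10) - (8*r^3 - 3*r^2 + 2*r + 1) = -3*r - 11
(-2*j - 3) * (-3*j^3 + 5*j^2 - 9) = 6*j^4 - j^3 - 15*j^2 + 18*j + 27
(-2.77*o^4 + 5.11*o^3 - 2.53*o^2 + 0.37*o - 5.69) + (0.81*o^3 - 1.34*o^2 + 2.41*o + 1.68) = -2.77*o^4 + 5.92*o^3 - 3.87*o^2 + 2.78*o - 4.01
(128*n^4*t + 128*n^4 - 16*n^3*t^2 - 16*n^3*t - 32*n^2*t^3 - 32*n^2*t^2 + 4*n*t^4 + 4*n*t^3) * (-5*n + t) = -640*n^5*t - 640*n^5 + 208*n^4*t^2 + 208*n^4*t + 144*n^3*t^3 + 144*n^3*t^2 - 52*n^2*t^4 - 52*n^2*t^3 + 4*n*t^5 + 4*n*t^4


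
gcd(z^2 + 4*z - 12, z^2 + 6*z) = z + 6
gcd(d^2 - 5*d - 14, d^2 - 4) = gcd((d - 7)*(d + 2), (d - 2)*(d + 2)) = d + 2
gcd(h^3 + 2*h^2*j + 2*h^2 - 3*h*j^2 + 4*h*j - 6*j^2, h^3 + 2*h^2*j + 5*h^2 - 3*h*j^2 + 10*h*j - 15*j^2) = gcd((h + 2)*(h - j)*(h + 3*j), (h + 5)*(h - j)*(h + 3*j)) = h^2 + 2*h*j - 3*j^2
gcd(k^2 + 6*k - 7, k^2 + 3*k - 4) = k - 1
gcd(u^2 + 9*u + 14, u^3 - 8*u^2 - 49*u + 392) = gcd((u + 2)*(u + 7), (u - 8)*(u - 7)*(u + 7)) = u + 7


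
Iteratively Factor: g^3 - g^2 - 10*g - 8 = (g + 2)*(g^2 - 3*g - 4) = (g + 1)*(g + 2)*(g - 4)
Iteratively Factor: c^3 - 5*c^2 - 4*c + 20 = (c - 2)*(c^2 - 3*c - 10) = (c - 5)*(c - 2)*(c + 2)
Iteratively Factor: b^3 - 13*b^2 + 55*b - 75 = (b - 3)*(b^2 - 10*b + 25) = (b - 5)*(b - 3)*(b - 5)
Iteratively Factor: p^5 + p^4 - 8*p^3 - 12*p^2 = (p + 2)*(p^4 - p^3 - 6*p^2) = p*(p + 2)*(p^3 - p^2 - 6*p) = p^2*(p + 2)*(p^2 - p - 6) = p^2*(p + 2)^2*(p - 3)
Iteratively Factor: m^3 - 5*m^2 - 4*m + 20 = (m - 2)*(m^2 - 3*m - 10) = (m - 5)*(m - 2)*(m + 2)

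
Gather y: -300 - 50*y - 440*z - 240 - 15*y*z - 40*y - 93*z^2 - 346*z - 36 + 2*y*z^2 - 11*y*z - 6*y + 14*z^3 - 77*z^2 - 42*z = y*(2*z^2 - 26*z - 96) + 14*z^3 - 170*z^2 - 828*z - 576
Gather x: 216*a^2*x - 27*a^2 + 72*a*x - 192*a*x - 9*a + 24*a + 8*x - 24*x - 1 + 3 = -27*a^2 + 15*a + x*(216*a^2 - 120*a - 16) + 2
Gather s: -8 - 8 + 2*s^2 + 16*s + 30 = 2*s^2 + 16*s + 14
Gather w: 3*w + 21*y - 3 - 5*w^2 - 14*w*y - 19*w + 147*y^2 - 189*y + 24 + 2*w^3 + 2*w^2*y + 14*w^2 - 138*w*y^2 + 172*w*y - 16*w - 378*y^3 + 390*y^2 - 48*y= 2*w^3 + w^2*(2*y + 9) + w*(-138*y^2 + 158*y - 32) - 378*y^3 + 537*y^2 - 216*y + 21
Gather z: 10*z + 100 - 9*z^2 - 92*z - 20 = -9*z^2 - 82*z + 80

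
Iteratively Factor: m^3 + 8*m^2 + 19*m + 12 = (m + 3)*(m^2 + 5*m + 4) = (m + 1)*(m + 3)*(m + 4)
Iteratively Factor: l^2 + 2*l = (l)*(l + 2)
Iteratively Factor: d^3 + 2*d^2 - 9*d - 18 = (d - 3)*(d^2 + 5*d + 6) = (d - 3)*(d + 2)*(d + 3)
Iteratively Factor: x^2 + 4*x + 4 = (x + 2)*(x + 2)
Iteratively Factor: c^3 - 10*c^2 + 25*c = (c - 5)*(c^2 - 5*c) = (c - 5)^2*(c)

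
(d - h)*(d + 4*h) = d^2 + 3*d*h - 4*h^2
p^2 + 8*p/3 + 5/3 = (p + 1)*(p + 5/3)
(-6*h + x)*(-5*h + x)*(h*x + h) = 30*h^3*x + 30*h^3 - 11*h^2*x^2 - 11*h^2*x + h*x^3 + h*x^2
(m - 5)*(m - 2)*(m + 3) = m^3 - 4*m^2 - 11*m + 30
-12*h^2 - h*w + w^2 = (-4*h + w)*(3*h + w)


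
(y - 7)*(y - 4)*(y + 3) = y^3 - 8*y^2 - 5*y + 84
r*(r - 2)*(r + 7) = r^3 + 5*r^2 - 14*r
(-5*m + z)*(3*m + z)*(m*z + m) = -15*m^3*z - 15*m^3 - 2*m^2*z^2 - 2*m^2*z + m*z^3 + m*z^2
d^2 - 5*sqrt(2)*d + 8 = (d - 4*sqrt(2))*(d - sqrt(2))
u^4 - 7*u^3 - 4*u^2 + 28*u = u*(u - 7)*(u - 2)*(u + 2)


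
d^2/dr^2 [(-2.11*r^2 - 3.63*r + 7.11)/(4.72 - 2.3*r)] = (97.605608 - 7.105427357601e-15*r^2)/(12.167*r^3 - 74.9064*r^2 + 153.72096*r - 105.154048)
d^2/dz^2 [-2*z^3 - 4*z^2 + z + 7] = -12*z - 8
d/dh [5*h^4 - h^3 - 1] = h^2*(20*h - 3)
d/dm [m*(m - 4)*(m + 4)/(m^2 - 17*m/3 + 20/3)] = 3*(3*m^2 - 10*m - 20)/(9*m^2 - 30*m + 25)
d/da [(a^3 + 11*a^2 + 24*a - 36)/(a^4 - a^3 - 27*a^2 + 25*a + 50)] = (-a^6 - 22*a^5 - 88*a^4 + 242*a^3 + 965*a^2 - 844*a + 2100)/(a^8 - 2*a^7 - 53*a^6 + 104*a^5 + 779*a^4 - 1450*a^3 - 2075*a^2 + 2500*a + 2500)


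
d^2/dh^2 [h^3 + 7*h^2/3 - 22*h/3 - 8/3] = 6*h + 14/3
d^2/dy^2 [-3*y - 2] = 0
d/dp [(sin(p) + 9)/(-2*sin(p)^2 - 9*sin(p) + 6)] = (36*sin(p) - cos(2*p) + 88)*cos(p)/(9*sin(p) - cos(2*p) - 5)^2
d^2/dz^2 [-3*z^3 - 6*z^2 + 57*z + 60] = -18*z - 12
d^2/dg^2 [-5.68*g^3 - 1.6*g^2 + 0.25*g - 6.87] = -34.08*g - 3.2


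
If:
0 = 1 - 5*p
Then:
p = 1/5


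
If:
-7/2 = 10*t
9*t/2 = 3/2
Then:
No Solution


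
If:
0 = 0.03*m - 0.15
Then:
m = 5.00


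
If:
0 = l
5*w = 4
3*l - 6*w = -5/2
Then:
No Solution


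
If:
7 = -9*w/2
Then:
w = -14/9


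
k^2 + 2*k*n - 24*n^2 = (k - 4*n)*(k + 6*n)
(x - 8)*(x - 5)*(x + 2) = x^3 - 11*x^2 + 14*x + 80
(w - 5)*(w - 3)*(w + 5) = w^3 - 3*w^2 - 25*w + 75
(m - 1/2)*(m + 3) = m^2 + 5*m/2 - 3/2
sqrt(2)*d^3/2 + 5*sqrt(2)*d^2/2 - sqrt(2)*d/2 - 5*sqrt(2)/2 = (d - 1)*(d + 5)*(sqrt(2)*d/2 + sqrt(2)/2)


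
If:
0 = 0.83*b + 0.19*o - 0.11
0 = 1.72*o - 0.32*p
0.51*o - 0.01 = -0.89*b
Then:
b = 0.21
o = -0.35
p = -1.89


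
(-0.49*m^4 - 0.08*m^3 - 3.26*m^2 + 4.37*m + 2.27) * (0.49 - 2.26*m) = 1.1074*m^5 - 0.0593*m^4 + 7.3284*m^3 - 11.4736*m^2 - 2.9889*m + 1.1123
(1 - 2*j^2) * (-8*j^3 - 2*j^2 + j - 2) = 16*j^5 + 4*j^4 - 10*j^3 + 2*j^2 + j - 2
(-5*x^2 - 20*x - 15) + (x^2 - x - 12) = -4*x^2 - 21*x - 27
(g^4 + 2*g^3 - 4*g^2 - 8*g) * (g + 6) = g^5 + 8*g^4 + 8*g^3 - 32*g^2 - 48*g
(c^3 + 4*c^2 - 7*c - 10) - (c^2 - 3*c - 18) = c^3 + 3*c^2 - 4*c + 8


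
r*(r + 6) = r^2 + 6*r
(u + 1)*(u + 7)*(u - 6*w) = u^3 - 6*u^2*w + 8*u^2 - 48*u*w + 7*u - 42*w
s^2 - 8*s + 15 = (s - 5)*(s - 3)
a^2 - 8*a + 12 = (a - 6)*(a - 2)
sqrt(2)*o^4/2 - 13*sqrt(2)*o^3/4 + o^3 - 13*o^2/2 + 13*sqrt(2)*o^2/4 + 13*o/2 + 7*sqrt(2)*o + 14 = (o - 4)*(o - 7/2)*(o + 1)*(sqrt(2)*o/2 + 1)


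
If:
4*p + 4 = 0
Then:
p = -1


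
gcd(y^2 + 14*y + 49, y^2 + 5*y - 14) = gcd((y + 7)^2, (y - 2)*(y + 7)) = y + 7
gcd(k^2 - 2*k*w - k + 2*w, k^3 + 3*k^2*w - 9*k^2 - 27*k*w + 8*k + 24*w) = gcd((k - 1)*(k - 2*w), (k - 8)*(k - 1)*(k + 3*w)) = k - 1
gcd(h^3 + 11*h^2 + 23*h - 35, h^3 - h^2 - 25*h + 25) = h^2 + 4*h - 5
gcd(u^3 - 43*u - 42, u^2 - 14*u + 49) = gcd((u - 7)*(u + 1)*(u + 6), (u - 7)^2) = u - 7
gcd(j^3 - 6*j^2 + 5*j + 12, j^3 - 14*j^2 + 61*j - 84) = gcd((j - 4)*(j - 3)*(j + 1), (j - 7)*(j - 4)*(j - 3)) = j^2 - 7*j + 12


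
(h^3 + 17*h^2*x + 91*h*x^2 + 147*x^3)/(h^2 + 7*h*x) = h + 10*x + 21*x^2/h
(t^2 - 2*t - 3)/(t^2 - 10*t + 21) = (t + 1)/(t - 7)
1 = 1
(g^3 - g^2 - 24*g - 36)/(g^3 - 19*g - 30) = (g - 6)/(g - 5)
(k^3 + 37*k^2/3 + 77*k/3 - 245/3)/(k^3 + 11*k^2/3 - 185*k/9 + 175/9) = 3*(k + 7)/(3*k - 5)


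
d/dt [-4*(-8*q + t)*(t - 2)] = 32*q - 8*t + 8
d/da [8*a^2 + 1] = 16*a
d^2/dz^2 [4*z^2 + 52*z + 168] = 8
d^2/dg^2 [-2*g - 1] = 0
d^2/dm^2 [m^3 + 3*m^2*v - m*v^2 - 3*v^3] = 6*m + 6*v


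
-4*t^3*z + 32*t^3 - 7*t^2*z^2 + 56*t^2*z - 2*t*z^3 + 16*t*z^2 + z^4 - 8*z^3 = (-4*t + z)*(t + z)^2*(z - 8)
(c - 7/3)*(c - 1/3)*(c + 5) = c^3 + 7*c^2/3 - 113*c/9 + 35/9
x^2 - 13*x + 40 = (x - 8)*(x - 5)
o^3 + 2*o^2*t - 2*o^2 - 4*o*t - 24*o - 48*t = (o - 6)*(o + 4)*(o + 2*t)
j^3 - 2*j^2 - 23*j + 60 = (j - 4)*(j - 3)*(j + 5)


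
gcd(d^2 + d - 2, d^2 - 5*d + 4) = d - 1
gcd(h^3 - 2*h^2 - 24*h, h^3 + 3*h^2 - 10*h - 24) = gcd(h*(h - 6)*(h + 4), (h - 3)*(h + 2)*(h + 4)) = h + 4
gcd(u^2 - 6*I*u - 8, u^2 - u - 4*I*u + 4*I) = u - 4*I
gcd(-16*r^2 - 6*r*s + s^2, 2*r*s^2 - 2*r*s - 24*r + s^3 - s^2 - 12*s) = 2*r + s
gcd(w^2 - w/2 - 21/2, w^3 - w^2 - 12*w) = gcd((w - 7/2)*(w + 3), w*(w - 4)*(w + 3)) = w + 3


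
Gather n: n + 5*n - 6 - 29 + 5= 6*n - 30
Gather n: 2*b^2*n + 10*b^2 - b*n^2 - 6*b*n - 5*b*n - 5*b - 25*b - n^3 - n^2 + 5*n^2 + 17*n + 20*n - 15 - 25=10*b^2 - 30*b - n^3 + n^2*(4 - b) + n*(2*b^2 - 11*b + 37) - 40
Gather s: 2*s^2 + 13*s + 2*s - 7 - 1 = 2*s^2 + 15*s - 8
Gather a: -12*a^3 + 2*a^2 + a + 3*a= -12*a^3 + 2*a^2 + 4*a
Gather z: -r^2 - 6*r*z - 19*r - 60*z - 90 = -r^2 - 19*r + z*(-6*r - 60) - 90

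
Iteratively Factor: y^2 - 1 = (y - 1)*(y + 1)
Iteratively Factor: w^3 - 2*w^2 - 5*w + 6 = (w + 2)*(w^2 - 4*w + 3) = (w - 1)*(w + 2)*(w - 3)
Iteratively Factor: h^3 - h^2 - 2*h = (h + 1)*(h^2 - 2*h) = h*(h + 1)*(h - 2)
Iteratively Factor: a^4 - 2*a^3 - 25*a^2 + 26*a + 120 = (a - 5)*(a^3 + 3*a^2 - 10*a - 24) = (a - 5)*(a + 2)*(a^2 + a - 12) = (a - 5)*(a - 3)*(a + 2)*(a + 4)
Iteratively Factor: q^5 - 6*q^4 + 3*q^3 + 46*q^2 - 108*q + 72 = (q - 2)*(q^4 - 4*q^3 - 5*q^2 + 36*q - 36) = (q - 2)*(q + 3)*(q^3 - 7*q^2 + 16*q - 12) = (q - 3)*(q - 2)*(q + 3)*(q^2 - 4*q + 4) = (q - 3)*(q - 2)^2*(q + 3)*(q - 2)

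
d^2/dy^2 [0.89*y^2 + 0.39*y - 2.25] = 1.78000000000000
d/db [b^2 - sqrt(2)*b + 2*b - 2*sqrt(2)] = 2*b - sqrt(2) + 2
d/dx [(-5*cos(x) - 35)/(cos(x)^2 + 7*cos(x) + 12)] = 5*(sin(x)^2 - 14*cos(x) - 38)*sin(x)/(cos(x)^2 + 7*cos(x) + 12)^2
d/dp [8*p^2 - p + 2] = 16*p - 1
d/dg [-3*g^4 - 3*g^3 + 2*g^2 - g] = -12*g^3 - 9*g^2 + 4*g - 1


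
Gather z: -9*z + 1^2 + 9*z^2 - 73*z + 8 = 9*z^2 - 82*z + 9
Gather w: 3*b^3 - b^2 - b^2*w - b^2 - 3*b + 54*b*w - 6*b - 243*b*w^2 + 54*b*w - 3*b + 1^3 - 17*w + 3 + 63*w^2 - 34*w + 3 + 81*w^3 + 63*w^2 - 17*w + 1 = 3*b^3 - 2*b^2 - 12*b + 81*w^3 + w^2*(126 - 243*b) + w*(-b^2 + 108*b - 68) + 8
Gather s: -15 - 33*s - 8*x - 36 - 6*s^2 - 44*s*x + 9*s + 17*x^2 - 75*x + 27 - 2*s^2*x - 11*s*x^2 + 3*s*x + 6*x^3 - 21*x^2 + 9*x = s^2*(-2*x - 6) + s*(-11*x^2 - 41*x - 24) + 6*x^3 - 4*x^2 - 74*x - 24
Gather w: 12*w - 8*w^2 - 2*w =-8*w^2 + 10*w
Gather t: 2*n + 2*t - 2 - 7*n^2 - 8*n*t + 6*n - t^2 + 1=-7*n^2 + 8*n - t^2 + t*(2 - 8*n) - 1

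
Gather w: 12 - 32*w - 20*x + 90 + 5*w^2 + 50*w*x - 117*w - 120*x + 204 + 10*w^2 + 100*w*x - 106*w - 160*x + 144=15*w^2 + w*(150*x - 255) - 300*x + 450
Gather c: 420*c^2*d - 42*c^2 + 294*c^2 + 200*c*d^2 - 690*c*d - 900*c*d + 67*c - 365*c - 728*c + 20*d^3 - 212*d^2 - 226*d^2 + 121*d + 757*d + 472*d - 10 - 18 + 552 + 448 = c^2*(420*d + 252) + c*(200*d^2 - 1590*d - 1026) + 20*d^3 - 438*d^2 + 1350*d + 972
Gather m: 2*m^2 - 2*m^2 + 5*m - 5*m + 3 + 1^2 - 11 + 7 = 0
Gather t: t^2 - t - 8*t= t^2 - 9*t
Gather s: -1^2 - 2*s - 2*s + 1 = -4*s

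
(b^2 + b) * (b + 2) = b^3 + 3*b^2 + 2*b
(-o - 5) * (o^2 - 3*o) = -o^3 - 2*o^2 + 15*o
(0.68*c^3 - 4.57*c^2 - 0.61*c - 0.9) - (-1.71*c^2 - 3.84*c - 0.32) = 0.68*c^3 - 2.86*c^2 + 3.23*c - 0.58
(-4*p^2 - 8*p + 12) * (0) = 0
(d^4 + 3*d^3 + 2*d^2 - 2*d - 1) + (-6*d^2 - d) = d^4 + 3*d^3 - 4*d^2 - 3*d - 1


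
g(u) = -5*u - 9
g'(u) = -5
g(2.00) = -19.00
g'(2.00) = -5.00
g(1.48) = -16.40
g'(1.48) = -5.00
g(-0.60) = -6.00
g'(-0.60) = -5.00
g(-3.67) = 9.35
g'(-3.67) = -5.00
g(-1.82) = 0.10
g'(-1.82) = -5.00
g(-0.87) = -4.65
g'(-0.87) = -5.00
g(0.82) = -13.10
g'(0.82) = -5.00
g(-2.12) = 1.60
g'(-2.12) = -5.00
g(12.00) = -69.00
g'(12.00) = -5.00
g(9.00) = -54.00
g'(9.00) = -5.00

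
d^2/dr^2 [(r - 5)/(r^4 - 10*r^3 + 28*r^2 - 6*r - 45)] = 4*(3*r^2 - 2*r + 3)/(r^7 - 9*r^6 + 21*r^5 + 19*r^4 - 93*r^3 - 27*r^2 + 135*r + 81)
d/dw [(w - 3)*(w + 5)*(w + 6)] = 3*w^2 + 16*w - 3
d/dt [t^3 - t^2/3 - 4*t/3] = 3*t^2 - 2*t/3 - 4/3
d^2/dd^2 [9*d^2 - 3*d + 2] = 18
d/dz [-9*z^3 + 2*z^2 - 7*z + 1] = -27*z^2 + 4*z - 7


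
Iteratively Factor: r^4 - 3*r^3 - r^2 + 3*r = (r)*(r^3 - 3*r^2 - r + 3) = r*(r - 3)*(r^2 - 1) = r*(r - 3)*(r - 1)*(r + 1)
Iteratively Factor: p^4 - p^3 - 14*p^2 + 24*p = (p)*(p^3 - p^2 - 14*p + 24) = p*(p - 3)*(p^2 + 2*p - 8) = p*(p - 3)*(p - 2)*(p + 4)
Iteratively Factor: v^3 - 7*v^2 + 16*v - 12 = (v - 2)*(v^2 - 5*v + 6) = (v - 3)*(v - 2)*(v - 2)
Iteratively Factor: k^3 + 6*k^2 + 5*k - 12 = (k - 1)*(k^2 + 7*k + 12) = (k - 1)*(k + 4)*(k + 3)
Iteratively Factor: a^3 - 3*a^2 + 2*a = (a - 1)*(a^2 - 2*a) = a*(a - 1)*(a - 2)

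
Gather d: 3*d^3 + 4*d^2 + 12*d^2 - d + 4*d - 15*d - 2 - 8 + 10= 3*d^3 + 16*d^2 - 12*d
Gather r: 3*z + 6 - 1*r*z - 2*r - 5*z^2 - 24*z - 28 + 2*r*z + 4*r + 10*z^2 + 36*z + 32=r*(z + 2) + 5*z^2 + 15*z + 10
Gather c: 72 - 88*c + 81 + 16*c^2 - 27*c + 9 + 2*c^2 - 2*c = 18*c^2 - 117*c + 162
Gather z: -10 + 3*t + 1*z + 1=3*t + z - 9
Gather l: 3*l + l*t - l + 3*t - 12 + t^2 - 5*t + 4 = l*(t + 2) + t^2 - 2*t - 8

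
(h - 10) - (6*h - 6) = -5*h - 4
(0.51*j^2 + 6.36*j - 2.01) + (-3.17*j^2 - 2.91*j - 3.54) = -2.66*j^2 + 3.45*j - 5.55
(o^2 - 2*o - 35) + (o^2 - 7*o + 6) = 2*o^2 - 9*o - 29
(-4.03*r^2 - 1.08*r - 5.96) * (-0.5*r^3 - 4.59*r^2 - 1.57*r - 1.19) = 2.015*r^5 + 19.0377*r^4 + 14.2643*r^3 + 33.8477*r^2 + 10.6424*r + 7.0924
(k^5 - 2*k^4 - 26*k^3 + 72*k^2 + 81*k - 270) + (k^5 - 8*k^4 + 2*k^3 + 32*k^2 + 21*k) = 2*k^5 - 10*k^4 - 24*k^3 + 104*k^2 + 102*k - 270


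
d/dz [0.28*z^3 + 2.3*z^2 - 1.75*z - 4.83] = 0.84*z^2 + 4.6*z - 1.75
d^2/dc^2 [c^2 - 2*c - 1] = 2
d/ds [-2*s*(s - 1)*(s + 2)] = -6*s^2 - 4*s + 4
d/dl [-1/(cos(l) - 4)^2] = -2*sin(l)/(cos(l) - 4)^3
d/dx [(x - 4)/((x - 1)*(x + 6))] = (-x^2 + 8*x + 14)/(x^4 + 10*x^3 + 13*x^2 - 60*x + 36)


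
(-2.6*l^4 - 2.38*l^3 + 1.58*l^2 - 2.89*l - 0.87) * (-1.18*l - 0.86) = 3.068*l^5 + 5.0444*l^4 + 0.1824*l^3 + 2.0514*l^2 + 3.512*l + 0.7482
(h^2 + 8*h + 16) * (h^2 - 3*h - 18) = h^4 + 5*h^3 - 26*h^2 - 192*h - 288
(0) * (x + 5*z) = 0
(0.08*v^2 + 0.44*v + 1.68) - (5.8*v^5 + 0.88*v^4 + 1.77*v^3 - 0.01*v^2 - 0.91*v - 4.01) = -5.8*v^5 - 0.88*v^4 - 1.77*v^3 + 0.09*v^2 + 1.35*v + 5.69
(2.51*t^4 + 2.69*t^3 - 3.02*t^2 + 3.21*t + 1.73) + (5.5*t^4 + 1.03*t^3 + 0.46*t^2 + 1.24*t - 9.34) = 8.01*t^4 + 3.72*t^3 - 2.56*t^2 + 4.45*t - 7.61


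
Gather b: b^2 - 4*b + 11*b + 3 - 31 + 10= b^2 + 7*b - 18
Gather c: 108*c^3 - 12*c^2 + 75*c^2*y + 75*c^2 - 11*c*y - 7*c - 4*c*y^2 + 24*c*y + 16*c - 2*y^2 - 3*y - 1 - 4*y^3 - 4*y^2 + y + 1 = 108*c^3 + c^2*(75*y + 63) + c*(-4*y^2 + 13*y + 9) - 4*y^3 - 6*y^2 - 2*y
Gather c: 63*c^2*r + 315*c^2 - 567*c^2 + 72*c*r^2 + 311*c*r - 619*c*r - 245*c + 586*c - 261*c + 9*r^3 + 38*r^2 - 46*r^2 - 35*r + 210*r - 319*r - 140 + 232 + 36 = c^2*(63*r - 252) + c*(72*r^2 - 308*r + 80) + 9*r^3 - 8*r^2 - 144*r + 128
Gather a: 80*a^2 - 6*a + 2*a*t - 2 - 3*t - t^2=80*a^2 + a*(2*t - 6) - t^2 - 3*t - 2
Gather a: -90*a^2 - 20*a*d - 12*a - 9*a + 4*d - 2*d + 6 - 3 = -90*a^2 + a*(-20*d - 21) + 2*d + 3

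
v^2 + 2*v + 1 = (v + 1)^2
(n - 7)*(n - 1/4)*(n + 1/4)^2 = n^4 - 27*n^3/4 - 29*n^2/16 + 27*n/64 + 7/64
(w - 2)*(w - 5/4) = w^2 - 13*w/4 + 5/2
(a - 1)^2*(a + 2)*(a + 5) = a^4 + 5*a^3 - 3*a^2 - 13*a + 10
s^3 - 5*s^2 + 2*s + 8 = (s - 4)*(s - 2)*(s + 1)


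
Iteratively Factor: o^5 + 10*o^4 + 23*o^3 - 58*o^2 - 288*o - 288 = (o + 2)*(o^4 + 8*o^3 + 7*o^2 - 72*o - 144) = (o - 3)*(o + 2)*(o^3 + 11*o^2 + 40*o + 48) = (o - 3)*(o + 2)*(o + 4)*(o^2 + 7*o + 12) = (o - 3)*(o + 2)*(o + 3)*(o + 4)*(o + 4)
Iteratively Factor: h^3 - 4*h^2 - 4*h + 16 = (h - 2)*(h^2 - 2*h - 8) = (h - 4)*(h - 2)*(h + 2)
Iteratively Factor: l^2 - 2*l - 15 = (l - 5)*(l + 3)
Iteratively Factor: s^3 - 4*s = (s + 2)*(s^2 - 2*s) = s*(s + 2)*(s - 2)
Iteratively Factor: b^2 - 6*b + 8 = (b - 4)*(b - 2)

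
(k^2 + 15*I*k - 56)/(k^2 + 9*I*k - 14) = (k + 8*I)/(k + 2*I)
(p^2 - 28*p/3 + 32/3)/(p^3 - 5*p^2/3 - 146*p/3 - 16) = (3*p - 4)/(3*p^2 + 19*p + 6)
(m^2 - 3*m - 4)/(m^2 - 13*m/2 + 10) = 2*(m + 1)/(2*m - 5)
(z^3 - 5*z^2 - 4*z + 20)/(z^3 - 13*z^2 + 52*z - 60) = (z + 2)/(z - 6)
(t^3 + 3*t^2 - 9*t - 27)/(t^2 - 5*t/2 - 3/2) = 2*(t^2 + 6*t + 9)/(2*t + 1)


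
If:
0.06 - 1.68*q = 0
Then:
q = 0.04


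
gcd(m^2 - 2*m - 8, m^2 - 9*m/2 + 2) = m - 4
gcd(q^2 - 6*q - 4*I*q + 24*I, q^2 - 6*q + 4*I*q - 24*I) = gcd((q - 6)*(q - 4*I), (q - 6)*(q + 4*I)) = q - 6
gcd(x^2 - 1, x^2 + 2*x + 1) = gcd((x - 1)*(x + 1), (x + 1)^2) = x + 1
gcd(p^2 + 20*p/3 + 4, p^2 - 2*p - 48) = p + 6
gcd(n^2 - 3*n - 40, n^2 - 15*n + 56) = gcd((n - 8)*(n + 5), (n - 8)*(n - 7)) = n - 8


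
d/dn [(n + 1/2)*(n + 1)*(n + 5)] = 3*n^2 + 13*n + 8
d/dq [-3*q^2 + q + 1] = 1 - 6*q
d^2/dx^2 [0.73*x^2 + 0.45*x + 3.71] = 1.46000000000000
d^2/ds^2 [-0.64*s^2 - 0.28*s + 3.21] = -1.28000000000000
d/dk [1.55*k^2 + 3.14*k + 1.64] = 3.1*k + 3.14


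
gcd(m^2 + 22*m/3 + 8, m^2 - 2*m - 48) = m + 6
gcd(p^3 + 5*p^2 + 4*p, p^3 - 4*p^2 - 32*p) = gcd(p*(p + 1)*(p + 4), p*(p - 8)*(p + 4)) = p^2 + 4*p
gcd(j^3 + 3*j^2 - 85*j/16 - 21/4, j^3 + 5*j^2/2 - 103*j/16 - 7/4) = j^2 + 9*j/4 - 7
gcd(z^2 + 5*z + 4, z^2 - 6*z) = 1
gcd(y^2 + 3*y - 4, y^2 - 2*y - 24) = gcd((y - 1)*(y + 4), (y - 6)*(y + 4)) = y + 4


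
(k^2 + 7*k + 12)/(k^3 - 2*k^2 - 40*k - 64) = (k + 3)/(k^2 - 6*k - 16)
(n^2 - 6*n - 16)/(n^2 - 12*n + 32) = (n + 2)/(n - 4)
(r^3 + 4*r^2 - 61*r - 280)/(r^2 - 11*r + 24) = (r^2 + 12*r + 35)/(r - 3)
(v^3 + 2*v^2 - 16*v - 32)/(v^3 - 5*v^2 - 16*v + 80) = (v + 2)/(v - 5)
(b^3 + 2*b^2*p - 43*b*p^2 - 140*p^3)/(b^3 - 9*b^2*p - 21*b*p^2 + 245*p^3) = (-b - 4*p)/(-b + 7*p)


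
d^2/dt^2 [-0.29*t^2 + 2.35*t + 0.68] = -0.580000000000000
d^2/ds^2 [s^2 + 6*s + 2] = 2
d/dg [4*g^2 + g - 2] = 8*g + 1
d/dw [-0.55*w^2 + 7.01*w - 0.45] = 7.01 - 1.1*w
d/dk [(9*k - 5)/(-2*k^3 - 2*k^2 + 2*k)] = (18*k^3 - 6*k^2 - 10*k + 5)/(2*k^2*(k^4 + 2*k^3 - k^2 - 2*k + 1))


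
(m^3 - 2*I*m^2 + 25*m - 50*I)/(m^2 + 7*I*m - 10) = (m^2 - 7*I*m - 10)/(m + 2*I)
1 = 1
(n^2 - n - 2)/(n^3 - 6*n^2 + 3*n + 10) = 1/(n - 5)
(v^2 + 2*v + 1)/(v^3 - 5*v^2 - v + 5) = (v + 1)/(v^2 - 6*v + 5)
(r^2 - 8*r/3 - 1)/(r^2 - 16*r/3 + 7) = (3*r + 1)/(3*r - 7)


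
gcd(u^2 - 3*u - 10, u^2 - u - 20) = u - 5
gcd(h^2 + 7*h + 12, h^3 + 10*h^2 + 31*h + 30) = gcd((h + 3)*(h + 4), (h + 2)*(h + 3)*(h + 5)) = h + 3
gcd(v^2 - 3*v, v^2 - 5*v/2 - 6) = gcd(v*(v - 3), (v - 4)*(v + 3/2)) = 1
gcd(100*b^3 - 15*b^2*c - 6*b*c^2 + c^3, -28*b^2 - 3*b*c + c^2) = 4*b + c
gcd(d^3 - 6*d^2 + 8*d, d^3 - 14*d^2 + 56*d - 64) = d^2 - 6*d + 8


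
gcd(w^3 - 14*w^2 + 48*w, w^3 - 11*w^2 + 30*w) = w^2 - 6*w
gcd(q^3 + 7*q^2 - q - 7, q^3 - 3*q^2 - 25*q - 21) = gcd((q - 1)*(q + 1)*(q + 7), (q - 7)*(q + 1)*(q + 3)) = q + 1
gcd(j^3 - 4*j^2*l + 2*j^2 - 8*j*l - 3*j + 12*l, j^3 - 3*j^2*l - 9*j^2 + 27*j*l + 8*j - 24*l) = j - 1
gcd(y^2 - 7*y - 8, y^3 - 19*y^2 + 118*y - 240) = y - 8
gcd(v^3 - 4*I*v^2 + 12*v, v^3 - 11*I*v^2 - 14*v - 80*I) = v + 2*I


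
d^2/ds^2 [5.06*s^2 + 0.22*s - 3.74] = 10.1200000000000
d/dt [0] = 0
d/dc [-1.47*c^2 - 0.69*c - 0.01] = -2.94*c - 0.69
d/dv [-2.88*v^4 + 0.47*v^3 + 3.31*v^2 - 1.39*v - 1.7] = -11.52*v^3 + 1.41*v^2 + 6.62*v - 1.39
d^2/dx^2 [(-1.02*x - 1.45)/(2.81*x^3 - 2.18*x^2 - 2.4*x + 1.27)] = (-48.324132*x^5 - 99.902244*x^4 + 118.665904*x^3 + 61.007808*x^2 - 31.414542*x - 30.95086)/(22.188041*x^9 - 51.640494*x^8 - 16.789188*x^7 + 107.935429*x^6 - 32.339076*x^5 - 70.953036*x^4 + 39.640587*x^3 + 11.397234*x^2 - 11.61288*x + 2.048383)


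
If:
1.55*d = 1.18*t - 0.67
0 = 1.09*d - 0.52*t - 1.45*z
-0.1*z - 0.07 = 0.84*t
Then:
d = -0.47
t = -0.04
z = -0.33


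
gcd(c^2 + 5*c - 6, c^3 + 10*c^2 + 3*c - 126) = c + 6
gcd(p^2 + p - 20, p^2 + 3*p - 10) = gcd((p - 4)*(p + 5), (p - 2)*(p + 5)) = p + 5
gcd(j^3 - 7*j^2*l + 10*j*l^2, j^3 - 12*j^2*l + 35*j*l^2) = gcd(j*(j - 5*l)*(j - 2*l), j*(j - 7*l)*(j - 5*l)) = j^2 - 5*j*l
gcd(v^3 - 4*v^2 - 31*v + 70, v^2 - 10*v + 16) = v - 2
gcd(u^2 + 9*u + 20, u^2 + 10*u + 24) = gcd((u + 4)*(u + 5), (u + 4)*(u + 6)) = u + 4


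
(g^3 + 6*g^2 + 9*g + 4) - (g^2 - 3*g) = g^3 + 5*g^2 + 12*g + 4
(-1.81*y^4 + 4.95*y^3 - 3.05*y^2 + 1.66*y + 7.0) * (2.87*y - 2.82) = -5.1947*y^5 + 19.3107*y^4 - 22.7125*y^3 + 13.3652*y^2 + 15.4088*y - 19.74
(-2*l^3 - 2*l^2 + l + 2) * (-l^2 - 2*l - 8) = 2*l^5 + 6*l^4 + 19*l^3 + 12*l^2 - 12*l - 16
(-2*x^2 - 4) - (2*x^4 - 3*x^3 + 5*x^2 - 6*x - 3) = -2*x^4 + 3*x^3 - 7*x^2 + 6*x - 1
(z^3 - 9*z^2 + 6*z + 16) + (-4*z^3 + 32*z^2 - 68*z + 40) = -3*z^3 + 23*z^2 - 62*z + 56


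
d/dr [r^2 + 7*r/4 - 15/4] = 2*r + 7/4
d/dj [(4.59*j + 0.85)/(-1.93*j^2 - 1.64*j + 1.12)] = (8.8587*j^2 + 3.281*j + 6.5348)/(3.7249*j^4 + 6.3304*j^3 - 1.6336*j^2 - 3.6736*j + 1.2544)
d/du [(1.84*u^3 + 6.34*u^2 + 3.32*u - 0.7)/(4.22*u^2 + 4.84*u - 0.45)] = (7.7648*u^4 + 17.8112*u^3 + 14.1912*u^2 + 0.202*u + 1.894)/(17.8084*u^4 + 40.8496*u^3 + 19.6276*u^2 - 4.356*u + 0.2025)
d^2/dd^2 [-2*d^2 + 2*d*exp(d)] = 2*d*exp(d) + 4*exp(d) - 4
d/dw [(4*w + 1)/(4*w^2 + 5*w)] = (-16*w^2 - 8*w - 5)/(w^2*(16*w^2 + 40*w + 25))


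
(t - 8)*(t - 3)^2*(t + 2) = t^4 - 12*t^3 + 29*t^2 + 42*t - 144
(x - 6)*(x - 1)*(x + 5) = x^3 - 2*x^2 - 29*x + 30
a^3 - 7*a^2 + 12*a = a*(a - 4)*(a - 3)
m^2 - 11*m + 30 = (m - 6)*(m - 5)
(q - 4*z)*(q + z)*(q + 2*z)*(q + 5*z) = q^4 + 4*q^3*z - 15*q^2*z^2 - 58*q*z^3 - 40*z^4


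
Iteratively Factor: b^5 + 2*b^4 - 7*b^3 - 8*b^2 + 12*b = (b + 2)*(b^4 - 7*b^2 + 6*b) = b*(b + 2)*(b^3 - 7*b + 6) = b*(b + 2)*(b + 3)*(b^2 - 3*b + 2) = b*(b - 1)*(b + 2)*(b + 3)*(b - 2)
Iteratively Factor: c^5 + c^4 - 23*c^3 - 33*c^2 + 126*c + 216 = (c - 4)*(c^4 + 5*c^3 - 3*c^2 - 45*c - 54) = (c - 4)*(c + 3)*(c^3 + 2*c^2 - 9*c - 18) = (c - 4)*(c + 2)*(c + 3)*(c^2 - 9) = (c - 4)*(c + 2)*(c + 3)^2*(c - 3)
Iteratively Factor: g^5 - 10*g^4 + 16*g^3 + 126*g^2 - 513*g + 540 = (g - 3)*(g^4 - 7*g^3 - 5*g^2 + 111*g - 180) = (g - 5)*(g - 3)*(g^3 - 2*g^2 - 15*g + 36) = (g - 5)*(g - 3)^2*(g^2 + g - 12) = (g - 5)*(g - 3)^3*(g + 4)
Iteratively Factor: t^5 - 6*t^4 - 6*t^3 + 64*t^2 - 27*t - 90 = (t - 5)*(t^4 - t^3 - 11*t^2 + 9*t + 18) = (t - 5)*(t + 1)*(t^3 - 2*t^2 - 9*t + 18) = (t - 5)*(t - 2)*(t + 1)*(t^2 - 9) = (t - 5)*(t - 2)*(t + 1)*(t + 3)*(t - 3)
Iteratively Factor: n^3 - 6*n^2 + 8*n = (n - 2)*(n^2 - 4*n) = n*(n - 2)*(n - 4)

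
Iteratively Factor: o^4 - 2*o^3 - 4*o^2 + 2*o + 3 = (o - 3)*(o^3 + o^2 - o - 1) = (o - 3)*(o + 1)*(o^2 - 1) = (o - 3)*(o + 1)^2*(o - 1)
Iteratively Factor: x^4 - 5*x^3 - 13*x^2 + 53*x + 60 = (x + 1)*(x^3 - 6*x^2 - 7*x + 60) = (x - 5)*(x + 1)*(x^2 - x - 12) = (x - 5)*(x + 1)*(x + 3)*(x - 4)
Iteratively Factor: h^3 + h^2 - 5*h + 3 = (h - 1)*(h^2 + 2*h - 3) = (h - 1)*(h + 3)*(h - 1)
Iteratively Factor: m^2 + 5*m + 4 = (m + 4)*(m + 1)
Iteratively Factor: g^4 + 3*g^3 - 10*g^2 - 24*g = (g)*(g^3 + 3*g^2 - 10*g - 24) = g*(g + 4)*(g^2 - g - 6) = g*(g + 2)*(g + 4)*(g - 3)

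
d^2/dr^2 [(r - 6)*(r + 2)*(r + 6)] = 6*r + 4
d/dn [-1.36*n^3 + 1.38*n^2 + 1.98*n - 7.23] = -4.08*n^2 + 2.76*n + 1.98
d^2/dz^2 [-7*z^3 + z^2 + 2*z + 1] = 2 - 42*z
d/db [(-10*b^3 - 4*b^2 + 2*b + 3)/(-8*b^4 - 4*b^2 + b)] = (-80*b^6 - 64*b^5 + 88*b^4 + 76*b^3 + 4*b^2 + 24*b - 3)/(b^2*(64*b^6 + 64*b^4 - 16*b^3 + 16*b^2 - 8*b + 1))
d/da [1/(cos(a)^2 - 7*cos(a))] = (2*cos(a) - 7)*sin(a)/((cos(a) - 7)^2*cos(a)^2)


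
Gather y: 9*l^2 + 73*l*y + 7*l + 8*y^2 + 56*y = 9*l^2 + 7*l + 8*y^2 + y*(73*l + 56)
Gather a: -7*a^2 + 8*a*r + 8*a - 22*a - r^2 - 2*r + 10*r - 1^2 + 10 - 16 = -7*a^2 + a*(8*r - 14) - r^2 + 8*r - 7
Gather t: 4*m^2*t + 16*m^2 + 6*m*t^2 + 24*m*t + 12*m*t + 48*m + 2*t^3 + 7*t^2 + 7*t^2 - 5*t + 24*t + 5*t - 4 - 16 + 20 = 16*m^2 + 48*m + 2*t^3 + t^2*(6*m + 14) + t*(4*m^2 + 36*m + 24)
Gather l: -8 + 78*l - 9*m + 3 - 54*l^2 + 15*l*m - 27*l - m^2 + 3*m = -54*l^2 + l*(15*m + 51) - m^2 - 6*m - 5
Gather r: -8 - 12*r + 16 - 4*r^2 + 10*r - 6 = -4*r^2 - 2*r + 2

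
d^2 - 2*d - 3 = (d - 3)*(d + 1)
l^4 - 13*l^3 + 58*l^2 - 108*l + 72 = (l - 6)*(l - 3)*(l - 2)^2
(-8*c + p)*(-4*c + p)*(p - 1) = 32*c^2*p - 32*c^2 - 12*c*p^2 + 12*c*p + p^3 - p^2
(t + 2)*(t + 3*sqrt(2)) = t^2 + 2*t + 3*sqrt(2)*t + 6*sqrt(2)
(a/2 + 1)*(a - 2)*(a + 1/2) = a^3/2 + a^2/4 - 2*a - 1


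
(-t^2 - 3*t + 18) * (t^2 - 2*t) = -t^4 - t^3 + 24*t^2 - 36*t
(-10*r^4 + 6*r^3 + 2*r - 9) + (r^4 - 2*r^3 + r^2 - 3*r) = -9*r^4 + 4*r^3 + r^2 - r - 9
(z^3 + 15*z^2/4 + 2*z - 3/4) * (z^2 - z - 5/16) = z^5 + 11*z^4/4 - 33*z^3/16 - 251*z^2/64 + z/8 + 15/64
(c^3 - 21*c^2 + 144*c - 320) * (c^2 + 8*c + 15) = c^5 - 13*c^4 - 9*c^3 + 517*c^2 - 400*c - 4800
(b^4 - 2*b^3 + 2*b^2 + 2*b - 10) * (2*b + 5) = 2*b^5 + b^4 - 6*b^3 + 14*b^2 - 10*b - 50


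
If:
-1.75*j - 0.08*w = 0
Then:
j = -0.0457142857142857*w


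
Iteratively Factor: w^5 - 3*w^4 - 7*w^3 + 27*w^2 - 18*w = (w - 1)*(w^4 - 2*w^3 - 9*w^2 + 18*w) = (w - 2)*(w - 1)*(w^3 - 9*w) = (w - 2)*(w - 1)*(w + 3)*(w^2 - 3*w) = (w - 3)*(w - 2)*(w - 1)*(w + 3)*(w)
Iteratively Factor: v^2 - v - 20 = (v + 4)*(v - 5)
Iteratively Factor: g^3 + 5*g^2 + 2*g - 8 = (g + 2)*(g^2 + 3*g - 4) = (g + 2)*(g + 4)*(g - 1)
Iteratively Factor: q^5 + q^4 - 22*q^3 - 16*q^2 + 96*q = (q - 2)*(q^4 + 3*q^3 - 16*q^2 - 48*q) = (q - 2)*(q + 4)*(q^3 - q^2 - 12*q) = q*(q - 2)*(q + 4)*(q^2 - q - 12) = q*(q - 4)*(q - 2)*(q + 4)*(q + 3)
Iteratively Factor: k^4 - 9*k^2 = (k + 3)*(k^3 - 3*k^2) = k*(k + 3)*(k^2 - 3*k) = k^2*(k + 3)*(k - 3)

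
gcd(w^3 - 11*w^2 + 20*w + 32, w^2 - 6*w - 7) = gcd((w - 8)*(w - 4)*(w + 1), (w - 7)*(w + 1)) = w + 1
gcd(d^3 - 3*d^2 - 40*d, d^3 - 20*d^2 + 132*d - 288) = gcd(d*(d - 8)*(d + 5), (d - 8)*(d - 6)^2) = d - 8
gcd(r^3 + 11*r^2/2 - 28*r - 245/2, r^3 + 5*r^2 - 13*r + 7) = r + 7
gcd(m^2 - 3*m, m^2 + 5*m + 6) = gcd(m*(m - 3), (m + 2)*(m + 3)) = 1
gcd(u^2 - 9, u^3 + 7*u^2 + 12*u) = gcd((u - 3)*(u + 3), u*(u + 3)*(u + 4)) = u + 3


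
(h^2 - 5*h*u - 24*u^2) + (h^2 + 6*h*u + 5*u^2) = 2*h^2 + h*u - 19*u^2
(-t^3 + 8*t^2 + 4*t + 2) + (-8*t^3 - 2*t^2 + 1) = -9*t^3 + 6*t^2 + 4*t + 3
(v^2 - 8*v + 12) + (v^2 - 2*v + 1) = 2*v^2 - 10*v + 13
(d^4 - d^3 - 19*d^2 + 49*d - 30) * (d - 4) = d^5 - 5*d^4 - 15*d^3 + 125*d^2 - 226*d + 120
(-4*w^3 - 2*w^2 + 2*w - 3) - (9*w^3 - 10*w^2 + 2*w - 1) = -13*w^3 + 8*w^2 - 2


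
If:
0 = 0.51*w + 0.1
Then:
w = -0.20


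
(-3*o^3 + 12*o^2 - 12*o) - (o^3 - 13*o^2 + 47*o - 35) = -4*o^3 + 25*o^2 - 59*o + 35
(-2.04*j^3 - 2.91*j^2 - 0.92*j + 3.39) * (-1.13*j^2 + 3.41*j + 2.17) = 2.3052*j^5 - 3.6681*j^4 - 13.3103*j^3 - 13.2826*j^2 + 9.5635*j + 7.3563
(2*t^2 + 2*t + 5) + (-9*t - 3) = 2*t^2 - 7*t + 2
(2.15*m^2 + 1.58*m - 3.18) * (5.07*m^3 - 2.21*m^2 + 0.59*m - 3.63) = 10.9005*m^5 + 3.2591*m^4 - 18.3459*m^3 + 0.155500000000001*m^2 - 7.6116*m + 11.5434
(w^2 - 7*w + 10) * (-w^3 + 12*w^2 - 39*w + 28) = -w^5 + 19*w^4 - 133*w^3 + 421*w^2 - 586*w + 280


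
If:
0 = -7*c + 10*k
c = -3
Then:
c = -3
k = -21/10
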